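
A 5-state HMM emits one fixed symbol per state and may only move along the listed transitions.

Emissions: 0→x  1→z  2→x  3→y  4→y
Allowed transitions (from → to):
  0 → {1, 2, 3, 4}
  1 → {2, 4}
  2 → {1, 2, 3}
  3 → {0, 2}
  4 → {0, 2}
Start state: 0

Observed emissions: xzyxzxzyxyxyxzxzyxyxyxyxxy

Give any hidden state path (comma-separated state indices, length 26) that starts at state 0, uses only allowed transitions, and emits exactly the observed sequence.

  [0] x  {0,2}  => 0  start
  [1] z  {1}  => 1  0->1 ok
  [2] y  {3,4}  => 4  1->4 ok
  [3] x  {0,2}  => 0  4->0 ok
  [4] z  {1}  => 1  0->1 ok
  [5] x  {0,2}  => 2  1->2 ok
  [6] z  {1}  => 1  2->1 ok
  [7] y  {3,4}  => 4  1->4 ok
  [8] x  {0,2}  => 2  4->2 ok
  [9] y  {3,4}  => 3  2->3 ok
  [10] x  {0,2}  => 2  3->2 ok
  [11] y  {3,4}  => 3  2->3 ok
  [12] x  {0,2}  => 2  3->2 ok
  [13] z  {1}  => 1  2->1 ok
  [14] x  {0,2}  => 2  1->2 ok
  [15] z  {1}  => 1  2->1 ok
  [16] y  {3,4}  => 4  1->4 ok
  [17] x  {0,2}  => 0  4->0 ok
  [18] y  {3,4}  => 3  0->3 ok
  [19] x  {0,2}  => 0  3->0 ok
  [20] y  {3,4}  => 4  0->4 ok
  [21] x  {0,2}  => 0  4->0 ok
  [22] y  {3,4}  => 4  0->4 ok
  [23] x  {0,2}  => 2  4->2 ok
  [24] x  {0,2}  => 2  2->2 ok
  [25] y  {3,4}  => 3  2->3 ok

0,1,4,0,1,2,1,4,2,3,2,3,2,1,2,1,4,0,3,0,4,0,4,2,2,3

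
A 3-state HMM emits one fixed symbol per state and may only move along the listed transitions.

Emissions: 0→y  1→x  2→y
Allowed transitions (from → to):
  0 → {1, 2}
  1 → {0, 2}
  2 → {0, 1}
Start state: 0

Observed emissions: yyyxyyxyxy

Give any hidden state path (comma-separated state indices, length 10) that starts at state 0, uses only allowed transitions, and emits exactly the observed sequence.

0,2,0,1,2,0,1,2,1,0

  t0 'y' -> {0,2}, take 0 (start)
  t1 'y' -> {0,2}, take 2 (0->2 ok)
  t2 'y' -> {0,2}, take 0 (2->0 ok)
  t3 'x' -> {1}, take 1 (0->1 ok)
  t4 'y' -> {0,2}, take 2 (1->2 ok)
  t5 'y' -> {0,2}, take 0 (2->0 ok)
  t6 'x' -> {1}, take 1 (0->1 ok)
  t7 'y' -> {0,2}, take 2 (1->2 ok)
  t8 'x' -> {1}, take 1 (2->1 ok)
  t9 'y' -> {0,2}, take 0 (1->0 ok)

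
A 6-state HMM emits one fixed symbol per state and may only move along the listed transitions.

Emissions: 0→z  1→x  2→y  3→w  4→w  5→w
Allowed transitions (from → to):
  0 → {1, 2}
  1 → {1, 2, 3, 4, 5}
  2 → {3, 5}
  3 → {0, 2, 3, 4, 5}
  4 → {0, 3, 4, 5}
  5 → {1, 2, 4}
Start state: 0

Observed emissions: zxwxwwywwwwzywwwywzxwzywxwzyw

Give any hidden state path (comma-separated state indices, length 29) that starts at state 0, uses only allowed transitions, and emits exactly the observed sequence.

0,1,5,1,3,5,2,3,4,3,4,0,2,5,4,3,2,3,0,1,4,0,2,5,1,4,0,2,5

  [0] z  {0}  => 0  start
  [1] x  {1}  => 1  0->1 ok
  [2] w  {3,4,5}  => 5  1->5 ok
  [3] x  {1}  => 1  5->1 ok
  [4] w  {3,4,5}  => 3  1->3 ok
  [5] w  {3,4,5}  => 5  3->5 ok
  [6] y  {2}  => 2  5->2 ok
  [7] w  {3,4,5}  => 3  2->3 ok
  [8] w  {3,4,5}  => 4  3->4 ok
  [9] w  {3,4,5}  => 3  4->3 ok
  [10] w  {3,4,5}  => 4  3->4 ok
  [11] z  {0}  => 0  4->0 ok
  [12] y  {2}  => 2  0->2 ok
  [13] w  {3,4,5}  => 5  2->5 ok
  [14] w  {3,4,5}  => 4  5->4 ok
  [15] w  {3,4,5}  => 3  4->3 ok
  [16] y  {2}  => 2  3->2 ok
  [17] w  {3,4,5}  => 3  2->3 ok
  [18] z  {0}  => 0  3->0 ok
  [19] x  {1}  => 1  0->1 ok
  [20] w  {3,4,5}  => 4  1->4 ok
  [21] z  {0}  => 0  4->0 ok
  [22] y  {2}  => 2  0->2 ok
  [23] w  {3,4,5}  => 5  2->5 ok
  [24] x  {1}  => 1  5->1 ok
  [25] w  {3,4,5}  => 4  1->4 ok
  [26] z  {0}  => 0  4->0 ok
  [27] y  {2}  => 2  0->2 ok
  [28] w  {3,4,5}  => 5  2->5 ok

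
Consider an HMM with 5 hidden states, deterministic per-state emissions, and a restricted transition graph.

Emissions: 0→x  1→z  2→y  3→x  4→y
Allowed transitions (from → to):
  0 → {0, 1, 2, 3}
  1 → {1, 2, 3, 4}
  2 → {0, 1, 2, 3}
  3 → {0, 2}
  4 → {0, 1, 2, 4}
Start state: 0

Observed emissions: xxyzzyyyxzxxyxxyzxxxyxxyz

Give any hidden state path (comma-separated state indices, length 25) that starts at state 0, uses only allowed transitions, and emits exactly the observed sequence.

  [0] x  {0,3}  => 0  start
  [1] x  {0,3}  => 0  0->0 ok
  [2] y  {2,4}  => 2  0->2 ok
  [3] z  {1}  => 1  2->1 ok
  [4] z  {1}  => 1  1->1 ok
  [5] y  {2,4}  => 2  1->2 ok
  [6] y  {2,4}  => 2  2->2 ok
  [7] y  {2,4}  => 2  2->2 ok
  [8] x  {0,3}  => 0  2->0 ok
  [9] z  {1}  => 1  0->1 ok
  [10] x  {0,3}  => 3  1->3 ok
  [11] x  {0,3}  => 0  3->0 ok
  [12] y  {2,4}  => 2  0->2 ok
  [13] x  {0,3}  => 0  2->0 ok
  [14] x  {0,3}  => 3  0->3 ok
  [15] y  {2,4}  => 2  3->2 ok
  [16] z  {1}  => 1  2->1 ok
  [17] x  {0,3}  => 3  1->3 ok
  [18] x  {0,3}  => 0  3->0 ok
  [19] x  {0,3}  => 3  0->3 ok
  [20] y  {2,4}  => 2  3->2 ok
  [21] x  {0,3}  => 0  2->0 ok
  [22] x  {0,3}  => 3  0->3 ok
  [23] y  {2,4}  => 2  3->2 ok
  [24] z  {1}  => 1  2->1 ok

0,0,2,1,1,2,2,2,0,1,3,0,2,0,3,2,1,3,0,3,2,0,3,2,1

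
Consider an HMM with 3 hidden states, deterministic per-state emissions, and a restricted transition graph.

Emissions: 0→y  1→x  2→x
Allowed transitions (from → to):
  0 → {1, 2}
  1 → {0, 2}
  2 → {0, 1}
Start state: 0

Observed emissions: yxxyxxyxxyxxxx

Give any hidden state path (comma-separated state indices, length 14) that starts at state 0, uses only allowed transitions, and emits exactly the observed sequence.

  t0 'y' -> {0}, take 0 (start)
  t1 'x' -> {1,2}, take 1 (0->1 ok)
  t2 'x' -> {1,2}, take 2 (1->2 ok)
  t3 'y' -> {0}, take 0 (2->0 ok)
  t4 'x' -> {1,2}, take 2 (0->2 ok)
  t5 'x' -> {1,2}, take 1 (2->1 ok)
  t6 'y' -> {0}, take 0 (1->0 ok)
  t7 'x' -> {1,2}, take 2 (0->2 ok)
  t8 'x' -> {1,2}, take 1 (2->1 ok)
  t9 'y' -> {0}, take 0 (1->0 ok)
  t10 'x' -> {1,2}, take 2 (0->2 ok)
  t11 'x' -> {1,2}, take 1 (2->1 ok)
  t12 'x' -> {1,2}, take 2 (1->2 ok)
  t13 'x' -> {1,2}, take 1 (2->1 ok)

0,1,2,0,2,1,0,2,1,0,2,1,2,1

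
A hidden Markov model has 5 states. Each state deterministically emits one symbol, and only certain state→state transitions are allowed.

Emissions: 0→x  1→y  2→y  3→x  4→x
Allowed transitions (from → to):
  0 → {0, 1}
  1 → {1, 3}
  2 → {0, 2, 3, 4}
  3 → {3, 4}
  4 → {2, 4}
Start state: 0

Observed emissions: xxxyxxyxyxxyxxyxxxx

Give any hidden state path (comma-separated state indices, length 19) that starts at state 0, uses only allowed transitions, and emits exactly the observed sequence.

0,0,0,1,3,4,2,0,1,3,4,2,0,0,1,3,3,3,4

  t0 'x' -> {0,3,4}, take 0 (start)
  t1 'x' -> {0,3,4}, take 0 (0->0 ok)
  t2 'x' -> {0,3,4}, take 0 (0->0 ok)
  t3 'y' -> {1,2}, take 1 (0->1 ok)
  t4 'x' -> {0,3,4}, take 3 (1->3 ok)
  t5 'x' -> {0,3,4}, take 4 (3->4 ok)
  t6 'y' -> {1,2}, take 2 (4->2 ok)
  t7 'x' -> {0,3,4}, take 0 (2->0 ok)
  t8 'y' -> {1,2}, take 1 (0->1 ok)
  t9 'x' -> {0,3,4}, take 3 (1->3 ok)
  t10 'x' -> {0,3,4}, take 4 (3->4 ok)
  t11 'y' -> {1,2}, take 2 (4->2 ok)
  t12 'x' -> {0,3,4}, take 0 (2->0 ok)
  t13 'x' -> {0,3,4}, take 0 (0->0 ok)
  t14 'y' -> {1,2}, take 1 (0->1 ok)
  t15 'x' -> {0,3,4}, take 3 (1->3 ok)
  t16 'x' -> {0,3,4}, take 3 (3->3 ok)
  t17 'x' -> {0,3,4}, take 3 (3->3 ok)
  t18 'x' -> {0,3,4}, take 4 (3->4 ok)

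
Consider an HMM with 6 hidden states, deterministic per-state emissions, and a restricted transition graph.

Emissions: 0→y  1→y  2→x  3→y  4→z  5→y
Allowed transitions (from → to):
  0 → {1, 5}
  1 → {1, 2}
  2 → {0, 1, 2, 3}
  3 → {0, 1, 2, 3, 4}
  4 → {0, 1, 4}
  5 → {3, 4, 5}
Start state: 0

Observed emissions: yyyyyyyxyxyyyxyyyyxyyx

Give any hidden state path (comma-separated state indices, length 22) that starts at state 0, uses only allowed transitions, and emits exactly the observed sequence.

0,5,5,3,0,1,1,2,3,2,1,1,1,2,3,0,1,1,2,0,1,2

  t0 'y' -> {0,1,3,5}, take 0 (start)
  t1 'y' -> {0,1,3,5}, take 5 (0->5 ok)
  t2 'y' -> {0,1,3,5}, take 5 (5->5 ok)
  t3 'y' -> {0,1,3,5}, take 3 (5->3 ok)
  t4 'y' -> {0,1,3,5}, take 0 (3->0 ok)
  t5 'y' -> {0,1,3,5}, take 1 (0->1 ok)
  t6 'y' -> {0,1,3,5}, take 1 (1->1 ok)
  t7 'x' -> {2}, take 2 (1->2 ok)
  t8 'y' -> {0,1,3,5}, take 3 (2->3 ok)
  t9 'x' -> {2}, take 2 (3->2 ok)
  t10 'y' -> {0,1,3,5}, take 1 (2->1 ok)
  t11 'y' -> {0,1,3,5}, take 1 (1->1 ok)
  t12 'y' -> {0,1,3,5}, take 1 (1->1 ok)
  t13 'x' -> {2}, take 2 (1->2 ok)
  t14 'y' -> {0,1,3,5}, take 3 (2->3 ok)
  t15 'y' -> {0,1,3,5}, take 0 (3->0 ok)
  t16 'y' -> {0,1,3,5}, take 1 (0->1 ok)
  t17 'y' -> {0,1,3,5}, take 1 (1->1 ok)
  t18 'x' -> {2}, take 2 (1->2 ok)
  t19 'y' -> {0,1,3,5}, take 0 (2->0 ok)
  t20 'y' -> {0,1,3,5}, take 1 (0->1 ok)
  t21 'x' -> {2}, take 2 (1->2 ok)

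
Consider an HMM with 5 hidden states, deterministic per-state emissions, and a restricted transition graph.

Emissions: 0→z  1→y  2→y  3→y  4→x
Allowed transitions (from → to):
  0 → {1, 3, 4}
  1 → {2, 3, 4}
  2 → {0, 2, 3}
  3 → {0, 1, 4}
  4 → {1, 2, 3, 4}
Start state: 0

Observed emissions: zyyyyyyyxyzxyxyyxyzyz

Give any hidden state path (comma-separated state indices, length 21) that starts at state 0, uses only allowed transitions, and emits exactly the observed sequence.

0,1,2,2,3,1,3,1,4,3,0,4,3,4,3,1,4,3,0,3,0

  [0] z  {0}  => 0  start
  [1] y  {1,2,3}  => 1  0->1 ok
  [2] y  {1,2,3}  => 2  1->2 ok
  [3] y  {1,2,3}  => 2  2->2 ok
  [4] y  {1,2,3}  => 3  2->3 ok
  [5] y  {1,2,3}  => 1  3->1 ok
  [6] y  {1,2,3}  => 3  1->3 ok
  [7] y  {1,2,3}  => 1  3->1 ok
  [8] x  {4}  => 4  1->4 ok
  [9] y  {1,2,3}  => 3  4->3 ok
  [10] z  {0}  => 0  3->0 ok
  [11] x  {4}  => 4  0->4 ok
  [12] y  {1,2,3}  => 3  4->3 ok
  [13] x  {4}  => 4  3->4 ok
  [14] y  {1,2,3}  => 3  4->3 ok
  [15] y  {1,2,3}  => 1  3->1 ok
  [16] x  {4}  => 4  1->4 ok
  [17] y  {1,2,3}  => 3  4->3 ok
  [18] z  {0}  => 0  3->0 ok
  [19] y  {1,2,3}  => 3  0->3 ok
  [20] z  {0}  => 0  3->0 ok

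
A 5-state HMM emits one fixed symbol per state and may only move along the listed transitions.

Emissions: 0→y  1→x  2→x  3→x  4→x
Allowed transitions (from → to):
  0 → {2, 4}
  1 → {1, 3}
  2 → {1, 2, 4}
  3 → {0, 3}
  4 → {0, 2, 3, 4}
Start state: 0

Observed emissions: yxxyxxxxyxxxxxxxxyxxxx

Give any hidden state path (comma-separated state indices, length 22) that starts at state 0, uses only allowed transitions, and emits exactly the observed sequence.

0,4,4,0,2,1,3,3,0,2,4,4,2,2,1,3,3,0,4,3,3,3

  0: obs=y cand={0} pick 0 [start]
  1: obs=x cand={1,2,3,4} pick 4 [0->4 ok]
  2: obs=x cand={1,2,3,4} pick 4 [4->4 ok]
  3: obs=y cand={0} pick 0 [4->0 ok]
  4: obs=x cand={1,2,3,4} pick 2 [0->2 ok]
  5: obs=x cand={1,2,3,4} pick 1 [2->1 ok]
  6: obs=x cand={1,2,3,4} pick 3 [1->3 ok]
  7: obs=x cand={1,2,3,4} pick 3 [3->3 ok]
  8: obs=y cand={0} pick 0 [3->0 ok]
  9: obs=x cand={1,2,3,4} pick 2 [0->2 ok]
  10: obs=x cand={1,2,3,4} pick 4 [2->4 ok]
  11: obs=x cand={1,2,3,4} pick 4 [4->4 ok]
  12: obs=x cand={1,2,3,4} pick 2 [4->2 ok]
  13: obs=x cand={1,2,3,4} pick 2 [2->2 ok]
  14: obs=x cand={1,2,3,4} pick 1 [2->1 ok]
  15: obs=x cand={1,2,3,4} pick 3 [1->3 ok]
  16: obs=x cand={1,2,3,4} pick 3 [3->3 ok]
  17: obs=y cand={0} pick 0 [3->0 ok]
  18: obs=x cand={1,2,3,4} pick 4 [0->4 ok]
  19: obs=x cand={1,2,3,4} pick 3 [4->3 ok]
  20: obs=x cand={1,2,3,4} pick 3 [3->3 ok]
  21: obs=x cand={1,2,3,4} pick 3 [3->3 ok]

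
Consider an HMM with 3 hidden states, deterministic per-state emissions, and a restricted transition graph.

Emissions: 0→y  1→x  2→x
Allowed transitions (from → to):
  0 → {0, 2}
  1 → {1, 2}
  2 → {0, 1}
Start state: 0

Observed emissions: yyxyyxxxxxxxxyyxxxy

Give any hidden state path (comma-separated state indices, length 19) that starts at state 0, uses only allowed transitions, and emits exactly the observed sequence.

  0: obs=y cand={0} pick 0 [start]
  1: obs=y cand={0} pick 0 [0->0 ok]
  2: obs=x cand={1,2} pick 2 [0->2 ok]
  3: obs=y cand={0} pick 0 [2->0 ok]
  4: obs=y cand={0} pick 0 [0->0 ok]
  5: obs=x cand={1,2} pick 2 [0->2 ok]
  6: obs=x cand={1,2} pick 1 [2->1 ok]
  7: obs=x cand={1,2} pick 1 [1->1 ok]
  8: obs=x cand={1,2} pick 1 [1->1 ok]
  9: obs=x cand={1,2} pick 1 [1->1 ok]
  10: obs=x cand={1,2} pick 1 [1->1 ok]
  11: obs=x cand={1,2} pick 1 [1->1 ok]
  12: obs=x cand={1,2} pick 2 [1->2 ok]
  13: obs=y cand={0} pick 0 [2->0 ok]
  14: obs=y cand={0} pick 0 [0->0 ok]
  15: obs=x cand={1,2} pick 2 [0->2 ok]
  16: obs=x cand={1,2} pick 1 [2->1 ok]
  17: obs=x cand={1,2} pick 2 [1->2 ok]
  18: obs=y cand={0} pick 0 [2->0 ok]

0,0,2,0,0,2,1,1,1,1,1,1,2,0,0,2,1,2,0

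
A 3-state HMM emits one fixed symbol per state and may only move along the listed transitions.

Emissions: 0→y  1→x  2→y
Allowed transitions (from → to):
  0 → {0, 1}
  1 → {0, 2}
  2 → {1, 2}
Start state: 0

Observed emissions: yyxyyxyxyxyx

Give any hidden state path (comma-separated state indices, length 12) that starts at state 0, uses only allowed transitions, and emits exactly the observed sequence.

0,0,1,2,2,1,0,1,0,1,0,1

  0: obs=y cand={0,2} pick 0 [start]
  1: obs=y cand={0,2} pick 0 [0->0 ok]
  2: obs=x cand={1} pick 1 [0->1 ok]
  3: obs=y cand={0,2} pick 2 [1->2 ok]
  4: obs=y cand={0,2} pick 2 [2->2 ok]
  5: obs=x cand={1} pick 1 [2->1 ok]
  6: obs=y cand={0,2} pick 0 [1->0 ok]
  7: obs=x cand={1} pick 1 [0->1 ok]
  8: obs=y cand={0,2} pick 0 [1->0 ok]
  9: obs=x cand={1} pick 1 [0->1 ok]
  10: obs=y cand={0,2} pick 0 [1->0 ok]
  11: obs=x cand={1} pick 1 [0->1 ok]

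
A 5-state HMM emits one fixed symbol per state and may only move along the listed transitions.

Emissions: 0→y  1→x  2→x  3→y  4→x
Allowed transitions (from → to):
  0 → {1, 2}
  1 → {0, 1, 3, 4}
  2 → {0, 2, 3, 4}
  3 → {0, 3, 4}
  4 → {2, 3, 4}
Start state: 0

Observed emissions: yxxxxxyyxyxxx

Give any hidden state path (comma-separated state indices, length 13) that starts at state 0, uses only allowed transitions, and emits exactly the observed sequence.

  t0 'y' -> {0,3}, take 0 (start)
  t1 'x' -> {1,2,4}, take 2 (0->2 ok)
  t2 'x' -> {1,2,4}, take 4 (2->4 ok)
  t3 'x' -> {1,2,4}, take 4 (4->4 ok)
  t4 'x' -> {1,2,4}, take 2 (4->2 ok)
  t5 'x' -> {1,2,4}, take 4 (2->4 ok)
  t6 'y' -> {0,3}, take 3 (4->3 ok)
  t7 'y' -> {0,3}, take 0 (3->0 ok)
  t8 'x' -> {1,2,4}, take 1 (0->1 ok)
  t9 'y' -> {0,3}, take 0 (1->0 ok)
  t10 'x' -> {1,2,4}, take 2 (0->2 ok)
  t11 'x' -> {1,2,4}, take 4 (2->4 ok)
  t12 'x' -> {1,2,4}, take 2 (4->2 ok)

0,2,4,4,2,4,3,0,1,0,2,4,2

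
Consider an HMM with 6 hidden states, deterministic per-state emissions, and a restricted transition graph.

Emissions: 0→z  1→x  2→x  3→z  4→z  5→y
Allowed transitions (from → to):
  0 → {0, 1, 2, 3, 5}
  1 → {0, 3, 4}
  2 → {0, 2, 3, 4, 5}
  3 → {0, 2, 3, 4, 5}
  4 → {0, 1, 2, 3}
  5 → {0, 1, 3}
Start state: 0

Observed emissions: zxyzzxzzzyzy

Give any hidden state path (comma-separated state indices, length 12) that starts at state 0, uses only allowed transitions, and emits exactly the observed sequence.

0,2,5,3,0,2,3,3,0,5,3,5

  t0 'z' -> {0,3,4}, take 0 (start)
  t1 'x' -> {1,2}, take 2 (0->2 ok)
  t2 'y' -> {5}, take 5 (2->5 ok)
  t3 'z' -> {0,3,4}, take 3 (5->3 ok)
  t4 'z' -> {0,3,4}, take 0 (3->0 ok)
  t5 'x' -> {1,2}, take 2 (0->2 ok)
  t6 'z' -> {0,3,4}, take 3 (2->3 ok)
  t7 'z' -> {0,3,4}, take 3 (3->3 ok)
  t8 'z' -> {0,3,4}, take 0 (3->0 ok)
  t9 'y' -> {5}, take 5 (0->5 ok)
  t10 'z' -> {0,3,4}, take 3 (5->3 ok)
  t11 'y' -> {5}, take 5 (3->5 ok)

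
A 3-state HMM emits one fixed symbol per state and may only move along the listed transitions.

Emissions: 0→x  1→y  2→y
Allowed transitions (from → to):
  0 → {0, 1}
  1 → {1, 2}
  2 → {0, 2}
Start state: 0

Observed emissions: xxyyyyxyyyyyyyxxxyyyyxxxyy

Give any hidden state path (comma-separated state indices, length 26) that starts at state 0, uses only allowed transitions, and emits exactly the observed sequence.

  [0] x  {0}  => 0  start
  [1] x  {0}  => 0  0->0 ok
  [2] y  {1,2}  => 1  0->1 ok
  [3] y  {1,2}  => 1  1->1 ok
  [4] y  {1,2}  => 1  1->1 ok
  [5] y  {1,2}  => 2  1->2 ok
  [6] x  {0}  => 0  2->0 ok
  [7] y  {1,2}  => 1  0->1 ok
  [8] y  {1,2}  => 1  1->1 ok
  [9] y  {1,2}  => 1  1->1 ok
  [10] y  {1,2}  => 1  1->1 ok
  [11] y  {1,2}  => 1  1->1 ok
  [12] y  {1,2}  => 2  1->2 ok
  [13] y  {1,2}  => 2  2->2 ok
  [14] x  {0}  => 0  2->0 ok
  [15] x  {0}  => 0  0->0 ok
  [16] x  {0}  => 0  0->0 ok
  [17] y  {1,2}  => 1  0->1 ok
  [18] y  {1,2}  => 1  1->1 ok
  [19] y  {1,2}  => 1  1->1 ok
  [20] y  {1,2}  => 2  1->2 ok
  [21] x  {0}  => 0  2->0 ok
  [22] x  {0}  => 0  0->0 ok
  [23] x  {0}  => 0  0->0 ok
  [24] y  {1,2}  => 1  0->1 ok
  [25] y  {1,2}  => 1  1->1 ok

0,0,1,1,1,2,0,1,1,1,1,1,2,2,0,0,0,1,1,1,2,0,0,0,1,1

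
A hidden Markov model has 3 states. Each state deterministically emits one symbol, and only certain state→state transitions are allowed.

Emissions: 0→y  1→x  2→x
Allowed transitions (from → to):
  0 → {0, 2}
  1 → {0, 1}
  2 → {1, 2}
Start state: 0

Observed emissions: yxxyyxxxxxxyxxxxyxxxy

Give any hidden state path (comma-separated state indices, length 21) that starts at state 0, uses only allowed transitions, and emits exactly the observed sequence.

0,2,1,0,0,2,2,2,2,1,1,0,2,2,1,1,0,2,1,1,0

  0: obs=y cand={0} pick 0 [start]
  1: obs=x cand={1,2} pick 2 [0->2 ok]
  2: obs=x cand={1,2} pick 1 [2->1 ok]
  3: obs=y cand={0} pick 0 [1->0 ok]
  4: obs=y cand={0} pick 0 [0->0 ok]
  5: obs=x cand={1,2} pick 2 [0->2 ok]
  6: obs=x cand={1,2} pick 2 [2->2 ok]
  7: obs=x cand={1,2} pick 2 [2->2 ok]
  8: obs=x cand={1,2} pick 2 [2->2 ok]
  9: obs=x cand={1,2} pick 1 [2->1 ok]
  10: obs=x cand={1,2} pick 1 [1->1 ok]
  11: obs=y cand={0} pick 0 [1->0 ok]
  12: obs=x cand={1,2} pick 2 [0->2 ok]
  13: obs=x cand={1,2} pick 2 [2->2 ok]
  14: obs=x cand={1,2} pick 1 [2->1 ok]
  15: obs=x cand={1,2} pick 1 [1->1 ok]
  16: obs=y cand={0} pick 0 [1->0 ok]
  17: obs=x cand={1,2} pick 2 [0->2 ok]
  18: obs=x cand={1,2} pick 1 [2->1 ok]
  19: obs=x cand={1,2} pick 1 [1->1 ok]
  20: obs=y cand={0} pick 0 [1->0 ok]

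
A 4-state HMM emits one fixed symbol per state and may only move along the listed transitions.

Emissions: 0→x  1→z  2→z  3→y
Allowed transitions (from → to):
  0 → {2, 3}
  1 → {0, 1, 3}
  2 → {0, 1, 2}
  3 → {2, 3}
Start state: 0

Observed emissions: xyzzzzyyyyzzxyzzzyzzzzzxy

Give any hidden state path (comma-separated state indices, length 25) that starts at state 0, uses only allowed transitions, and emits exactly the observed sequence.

  pos 0: x in {0}, choose 0; start
  pos 1: y in {3}, choose 3; 0->3 ok
  pos 2: z in {1,2}, choose 2; 3->2 ok
  pos 3: z in {1,2}, choose 2; 2->2 ok
  pos 4: z in {1,2}, choose 2; 2->2 ok
  pos 5: z in {1,2}, choose 1; 2->1 ok
  pos 6: y in {3}, choose 3; 1->3 ok
  pos 7: y in {3}, choose 3; 3->3 ok
  pos 8: y in {3}, choose 3; 3->3 ok
  pos 9: y in {3}, choose 3; 3->3 ok
  pos 10: z in {1,2}, choose 2; 3->2 ok
  pos 11: z in {1,2}, choose 1; 2->1 ok
  pos 12: x in {0}, choose 0; 1->0 ok
  pos 13: y in {3}, choose 3; 0->3 ok
  pos 14: z in {1,2}, choose 2; 3->2 ok
  pos 15: z in {1,2}, choose 2; 2->2 ok
  pos 16: z in {1,2}, choose 1; 2->1 ok
  pos 17: y in {3}, choose 3; 1->3 ok
  pos 18: z in {1,2}, choose 2; 3->2 ok
  pos 19: z in {1,2}, choose 2; 2->2 ok
  pos 20: z in {1,2}, choose 2; 2->2 ok
  pos 21: z in {1,2}, choose 2; 2->2 ok
  pos 22: z in {1,2}, choose 1; 2->1 ok
  pos 23: x in {0}, choose 0; 1->0 ok
  pos 24: y in {3}, choose 3; 0->3 ok

0,3,2,2,2,1,3,3,3,3,2,1,0,3,2,2,1,3,2,2,2,2,1,0,3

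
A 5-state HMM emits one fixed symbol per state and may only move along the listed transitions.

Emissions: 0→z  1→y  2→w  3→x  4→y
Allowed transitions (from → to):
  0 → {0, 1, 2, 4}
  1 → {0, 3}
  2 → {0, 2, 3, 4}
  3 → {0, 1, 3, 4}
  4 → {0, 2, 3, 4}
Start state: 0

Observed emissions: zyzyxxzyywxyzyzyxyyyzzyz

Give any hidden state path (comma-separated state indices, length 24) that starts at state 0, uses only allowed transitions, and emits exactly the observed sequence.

  t0 'z' -> {0}, take 0 (start)
  t1 'y' -> {1,4}, take 1 (0->1 ok)
  t2 'z' -> {0}, take 0 (1->0 ok)
  t3 'y' -> {1,4}, take 1 (0->1 ok)
  t4 'x' -> {3}, take 3 (1->3 ok)
  t5 'x' -> {3}, take 3 (3->3 ok)
  t6 'z' -> {0}, take 0 (3->0 ok)
  t7 'y' -> {1,4}, take 4 (0->4 ok)
  t8 'y' -> {1,4}, take 4 (4->4 ok)
  t9 'w' -> {2}, take 2 (4->2 ok)
  t10 'x' -> {3}, take 3 (2->3 ok)
  t11 'y' -> {1,4}, take 1 (3->1 ok)
  t12 'z' -> {0}, take 0 (1->0 ok)
  t13 'y' -> {1,4}, take 1 (0->1 ok)
  t14 'z' -> {0}, take 0 (1->0 ok)
  t15 'y' -> {1,4}, take 1 (0->1 ok)
  t16 'x' -> {3}, take 3 (1->3 ok)
  t17 'y' -> {1,4}, take 4 (3->4 ok)
  t18 'y' -> {1,4}, take 4 (4->4 ok)
  t19 'y' -> {1,4}, take 4 (4->4 ok)
  t20 'z' -> {0}, take 0 (4->0 ok)
  t21 'z' -> {0}, take 0 (0->0 ok)
  t22 'y' -> {1,4}, take 1 (0->1 ok)
  t23 'z' -> {0}, take 0 (1->0 ok)

0,1,0,1,3,3,0,4,4,2,3,1,0,1,0,1,3,4,4,4,0,0,1,0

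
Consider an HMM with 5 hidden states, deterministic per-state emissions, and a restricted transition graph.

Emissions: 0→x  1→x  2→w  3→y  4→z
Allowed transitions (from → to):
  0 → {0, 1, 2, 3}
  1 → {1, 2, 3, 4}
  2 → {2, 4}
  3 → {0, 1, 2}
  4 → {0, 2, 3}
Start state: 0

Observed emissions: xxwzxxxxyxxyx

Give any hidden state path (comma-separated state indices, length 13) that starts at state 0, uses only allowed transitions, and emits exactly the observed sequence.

0,1,2,4,0,0,1,1,3,0,1,3,1

  [0] x  {0,1}  => 0  start
  [1] x  {0,1}  => 1  0->1 ok
  [2] w  {2}  => 2  1->2 ok
  [3] z  {4}  => 4  2->4 ok
  [4] x  {0,1}  => 0  4->0 ok
  [5] x  {0,1}  => 0  0->0 ok
  [6] x  {0,1}  => 1  0->1 ok
  [7] x  {0,1}  => 1  1->1 ok
  [8] y  {3}  => 3  1->3 ok
  [9] x  {0,1}  => 0  3->0 ok
  [10] x  {0,1}  => 1  0->1 ok
  [11] y  {3}  => 3  1->3 ok
  [12] x  {0,1}  => 1  3->1 ok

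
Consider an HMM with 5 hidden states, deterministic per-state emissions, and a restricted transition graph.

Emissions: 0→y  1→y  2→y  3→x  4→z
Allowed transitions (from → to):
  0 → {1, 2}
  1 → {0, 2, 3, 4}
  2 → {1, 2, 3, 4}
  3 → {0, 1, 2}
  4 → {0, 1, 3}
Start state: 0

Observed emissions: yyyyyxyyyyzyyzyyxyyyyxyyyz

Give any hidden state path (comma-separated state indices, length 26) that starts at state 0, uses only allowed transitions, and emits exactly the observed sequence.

0,1,2,2,1,3,1,2,1,2,4,0,1,4,1,2,3,0,1,0,1,3,0,2,2,4

  pos 0: y in {0,1,2}, choose 0; start
  pos 1: y in {0,1,2}, choose 1; 0->1 ok
  pos 2: y in {0,1,2}, choose 2; 1->2 ok
  pos 3: y in {0,1,2}, choose 2; 2->2 ok
  pos 4: y in {0,1,2}, choose 1; 2->1 ok
  pos 5: x in {3}, choose 3; 1->3 ok
  pos 6: y in {0,1,2}, choose 1; 3->1 ok
  pos 7: y in {0,1,2}, choose 2; 1->2 ok
  pos 8: y in {0,1,2}, choose 1; 2->1 ok
  pos 9: y in {0,1,2}, choose 2; 1->2 ok
  pos 10: z in {4}, choose 4; 2->4 ok
  pos 11: y in {0,1,2}, choose 0; 4->0 ok
  pos 12: y in {0,1,2}, choose 1; 0->1 ok
  pos 13: z in {4}, choose 4; 1->4 ok
  pos 14: y in {0,1,2}, choose 1; 4->1 ok
  pos 15: y in {0,1,2}, choose 2; 1->2 ok
  pos 16: x in {3}, choose 3; 2->3 ok
  pos 17: y in {0,1,2}, choose 0; 3->0 ok
  pos 18: y in {0,1,2}, choose 1; 0->1 ok
  pos 19: y in {0,1,2}, choose 0; 1->0 ok
  pos 20: y in {0,1,2}, choose 1; 0->1 ok
  pos 21: x in {3}, choose 3; 1->3 ok
  pos 22: y in {0,1,2}, choose 0; 3->0 ok
  pos 23: y in {0,1,2}, choose 2; 0->2 ok
  pos 24: y in {0,1,2}, choose 2; 2->2 ok
  pos 25: z in {4}, choose 4; 2->4 ok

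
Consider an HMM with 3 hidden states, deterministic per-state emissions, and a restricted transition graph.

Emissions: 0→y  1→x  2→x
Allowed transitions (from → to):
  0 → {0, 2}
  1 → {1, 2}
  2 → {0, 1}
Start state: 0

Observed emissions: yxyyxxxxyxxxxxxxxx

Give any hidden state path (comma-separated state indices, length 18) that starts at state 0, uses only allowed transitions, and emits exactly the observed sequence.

0,2,0,0,2,1,1,2,0,2,1,2,1,2,1,1,1,2

  pos 0: y in {0}, choose 0; start
  pos 1: x in {1,2}, choose 2; 0->2 ok
  pos 2: y in {0}, choose 0; 2->0 ok
  pos 3: y in {0}, choose 0; 0->0 ok
  pos 4: x in {1,2}, choose 2; 0->2 ok
  pos 5: x in {1,2}, choose 1; 2->1 ok
  pos 6: x in {1,2}, choose 1; 1->1 ok
  pos 7: x in {1,2}, choose 2; 1->2 ok
  pos 8: y in {0}, choose 0; 2->0 ok
  pos 9: x in {1,2}, choose 2; 0->2 ok
  pos 10: x in {1,2}, choose 1; 2->1 ok
  pos 11: x in {1,2}, choose 2; 1->2 ok
  pos 12: x in {1,2}, choose 1; 2->1 ok
  pos 13: x in {1,2}, choose 2; 1->2 ok
  pos 14: x in {1,2}, choose 1; 2->1 ok
  pos 15: x in {1,2}, choose 1; 1->1 ok
  pos 16: x in {1,2}, choose 1; 1->1 ok
  pos 17: x in {1,2}, choose 2; 1->2 ok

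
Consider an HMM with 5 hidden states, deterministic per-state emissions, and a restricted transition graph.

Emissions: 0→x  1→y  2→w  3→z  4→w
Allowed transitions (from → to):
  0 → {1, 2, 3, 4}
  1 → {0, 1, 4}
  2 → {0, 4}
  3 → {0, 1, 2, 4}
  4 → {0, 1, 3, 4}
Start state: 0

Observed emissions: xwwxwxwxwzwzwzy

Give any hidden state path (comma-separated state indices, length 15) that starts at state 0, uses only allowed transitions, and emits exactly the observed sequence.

  t0 'x' -> {0}, take 0 (start)
  t1 'w' -> {2,4}, take 2 (0->2 ok)
  t2 'w' -> {2,4}, take 4 (2->4 ok)
  t3 'x' -> {0}, take 0 (4->0 ok)
  t4 'w' -> {2,4}, take 2 (0->2 ok)
  t5 'x' -> {0}, take 0 (2->0 ok)
  t6 'w' -> {2,4}, take 2 (0->2 ok)
  t7 'x' -> {0}, take 0 (2->0 ok)
  t8 'w' -> {2,4}, take 4 (0->4 ok)
  t9 'z' -> {3}, take 3 (4->3 ok)
  t10 'w' -> {2,4}, take 4 (3->4 ok)
  t11 'z' -> {3}, take 3 (4->3 ok)
  t12 'w' -> {2,4}, take 4 (3->4 ok)
  t13 'z' -> {3}, take 3 (4->3 ok)
  t14 'y' -> {1}, take 1 (3->1 ok)

0,2,4,0,2,0,2,0,4,3,4,3,4,3,1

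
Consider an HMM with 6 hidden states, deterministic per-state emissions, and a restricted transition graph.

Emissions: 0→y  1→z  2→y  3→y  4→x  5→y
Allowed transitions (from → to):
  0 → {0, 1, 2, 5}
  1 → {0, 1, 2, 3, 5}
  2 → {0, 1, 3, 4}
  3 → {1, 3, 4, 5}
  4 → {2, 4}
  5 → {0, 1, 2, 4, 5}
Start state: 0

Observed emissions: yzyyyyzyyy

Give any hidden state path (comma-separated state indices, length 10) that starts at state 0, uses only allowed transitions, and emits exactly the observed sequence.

  0: obs=y cand={0,2,3,5} pick 0 [start]
  1: obs=z cand={1} pick 1 [0->1 ok]
  2: obs=y cand={0,2,3,5} pick 0 [1->0 ok]
  3: obs=y cand={0,2,3,5} pick 2 [0->2 ok]
  4: obs=y cand={0,2,3,5} pick 0 [2->0 ok]
  5: obs=y cand={0,2,3,5} pick 2 [0->2 ok]
  6: obs=z cand={1} pick 1 [2->1 ok]
  7: obs=y cand={0,2,3,5} pick 0 [1->0 ok]
  8: obs=y cand={0,2,3,5} pick 5 [0->5 ok]
  9: obs=y cand={0,2,3,5} pick 0 [5->0 ok]

0,1,0,2,0,2,1,0,5,0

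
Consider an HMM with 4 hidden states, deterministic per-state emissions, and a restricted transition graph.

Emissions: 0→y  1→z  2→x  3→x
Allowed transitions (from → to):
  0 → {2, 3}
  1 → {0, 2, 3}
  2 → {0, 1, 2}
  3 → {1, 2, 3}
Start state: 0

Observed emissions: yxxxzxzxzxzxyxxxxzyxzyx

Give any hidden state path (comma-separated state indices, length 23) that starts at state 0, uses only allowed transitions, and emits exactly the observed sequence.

  0: obs=y cand={0} pick 0 [start]
  1: obs=x cand={2,3} pick 3 [0->3 ok]
  2: obs=x cand={2,3} pick 3 [3->3 ok]
  3: obs=x cand={2,3} pick 2 [3->2 ok]
  4: obs=z cand={1} pick 1 [2->1 ok]
  5: obs=x cand={2,3} pick 2 [1->2 ok]
  6: obs=z cand={1} pick 1 [2->1 ok]
  7: obs=x cand={2,3} pick 3 [1->3 ok]
  8: obs=z cand={1} pick 1 [3->1 ok]
  9: obs=x cand={2,3} pick 3 [1->3 ok]
  10: obs=z cand={1} pick 1 [3->1 ok]
  11: obs=x cand={2,3} pick 2 [1->2 ok]
  12: obs=y cand={0} pick 0 [2->0 ok]
  13: obs=x cand={2,3} pick 3 [0->3 ok]
  14: obs=x cand={2,3} pick 3 [3->3 ok]
  15: obs=x cand={2,3} pick 3 [3->3 ok]
  16: obs=x cand={2,3} pick 2 [3->2 ok]
  17: obs=z cand={1} pick 1 [2->1 ok]
  18: obs=y cand={0} pick 0 [1->0 ok]
  19: obs=x cand={2,3} pick 3 [0->3 ok]
  20: obs=z cand={1} pick 1 [3->1 ok]
  21: obs=y cand={0} pick 0 [1->0 ok]
  22: obs=x cand={2,3} pick 3 [0->3 ok]

0,3,3,2,1,2,1,3,1,3,1,2,0,3,3,3,2,1,0,3,1,0,3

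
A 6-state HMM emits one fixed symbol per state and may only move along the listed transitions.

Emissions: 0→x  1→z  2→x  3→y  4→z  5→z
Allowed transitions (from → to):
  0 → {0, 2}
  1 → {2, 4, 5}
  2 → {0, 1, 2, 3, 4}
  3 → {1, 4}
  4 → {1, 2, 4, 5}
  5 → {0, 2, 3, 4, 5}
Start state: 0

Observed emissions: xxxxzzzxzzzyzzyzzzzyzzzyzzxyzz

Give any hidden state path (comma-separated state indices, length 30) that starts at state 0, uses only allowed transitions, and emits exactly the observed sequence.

0,0,2,2,1,4,1,2,4,4,5,3,1,5,3,1,4,4,5,3,1,5,5,3,4,1,2,3,4,5

  0: obs=x cand={0,2} pick 0 [start]
  1: obs=x cand={0,2} pick 0 [0->0 ok]
  2: obs=x cand={0,2} pick 2 [0->2 ok]
  3: obs=x cand={0,2} pick 2 [2->2 ok]
  4: obs=z cand={1,4,5} pick 1 [2->1 ok]
  5: obs=z cand={1,4,5} pick 4 [1->4 ok]
  6: obs=z cand={1,4,5} pick 1 [4->1 ok]
  7: obs=x cand={0,2} pick 2 [1->2 ok]
  8: obs=z cand={1,4,5} pick 4 [2->4 ok]
  9: obs=z cand={1,4,5} pick 4 [4->4 ok]
  10: obs=z cand={1,4,5} pick 5 [4->5 ok]
  11: obs=y cand={3} pick 3 [5->3 ok]
  12: obs=z cand={1,4,5} pick 1 [3->1 ok]
  13: obs=z cand={1,4,5} pick 5 [1->5 ok]
  14: obs=y cand={3} pick 3 [5->3 ok]
  15: obs=z cand={1,4,5} pick 1 [3->1 ok]
  16: obs=z cand={1,4,5} pick 4 [1->4 ok]
  17: obs=z cand={1,4,5} pick 4 [4->4 ok]
  18: obs=z cand={1,4,5} pick 5 [4->5 ok]
  19: obs=y cand={3} pick 3 [5->3 ok]
  20: obs=z cand={1,4,5} pick 1 [3->1 ok]
  21: obs=z cand={1,4,5} pick 5 [1->5 ok]
  22: obs=z cand={1,4,5} pick 5 [5->5 ok]
  23: obs=y cand={3} pick 3 [5->3 ok]
  24: obs=z cand={1,4,5} pick 4 [3->4 ok]
  25: obs=z cand={1,4,5} pick 1 [4->1 ok]
  26: obs=x cand={0,2} pick 2 [1->2 ok]
  27: obs=y cand={3} pick 3 [2->3 ok]
  28: obs=z cand={1,4,5} pick 4 [3->4 ok]
  29: obs=z cand={1,4,5} pick 5 [4->5 ok]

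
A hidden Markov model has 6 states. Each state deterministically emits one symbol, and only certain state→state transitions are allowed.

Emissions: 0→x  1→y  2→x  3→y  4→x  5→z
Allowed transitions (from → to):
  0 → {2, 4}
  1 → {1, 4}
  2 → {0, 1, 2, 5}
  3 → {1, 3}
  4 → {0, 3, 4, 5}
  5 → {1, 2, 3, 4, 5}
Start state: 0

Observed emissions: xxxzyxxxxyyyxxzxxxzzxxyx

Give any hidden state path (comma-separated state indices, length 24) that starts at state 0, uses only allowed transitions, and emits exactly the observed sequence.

  [0] x  {0,2,4}  => 0  start
  [1] x  {0,2,4}  => 4  0->4 ok
  [2] x  {0,2,4}  => 4  4->4 ok
  [3] z  {5}  => 5  4->5 ok
  [4] y  {1,3}  => 1  5->1 ok
  [5] x  {0,2,4}  => 4  1->4 ok
  [6] x  {0,2,4}  => 0  4->0 ok
  [7] x  {0,2,4}  => 4  0->4 ok
  [8] x  {0,2,4}  => 4  4->4 ok
  [9] y  {1,3}  => 3  4->3 ok
  [10] y  {1,3}  => 3  3->3 ok
  [11] y  {1,3}  => 1  3->1 ok
  [12] x  {0,2,4}  => 4  1->4 ok
  [13] x  {0,2,4}  => 4  4->4 ok
  [14] z  {5}  => 5  4->5 ok
  [15] x  {0,2,4}  => 2  5->2 ok
  [16] x  {0,2,4}  => 0  2->0 ok
  [17] x  {0,2,4}  => 4  0->4 ok
  [18] z  {5}  => 5  4->5 ok
  [19] z  {5}  => 5  5->5 ok
  [20] x  {0,2,4}  => 2  5->2 ok
  [21] x  {0,2,4}  => 2  2->2 ok
  [22] y  {1,3}  => 1  2->1 ok
  [23] x  {0,2,4}  => 4  1->4 ok

0,4,4,5,1,4,0,4,4,3,3,1,4,4,5,2,0,4,5,5,2,2,1,4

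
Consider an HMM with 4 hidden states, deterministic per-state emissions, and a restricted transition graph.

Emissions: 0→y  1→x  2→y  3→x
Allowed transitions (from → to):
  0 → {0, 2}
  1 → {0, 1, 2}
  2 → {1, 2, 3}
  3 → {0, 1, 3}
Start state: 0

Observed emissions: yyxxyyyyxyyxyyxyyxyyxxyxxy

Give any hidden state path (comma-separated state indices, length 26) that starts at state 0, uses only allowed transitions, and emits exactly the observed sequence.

  t0 'y' -> {0,2}, take 0 (start)
  t1 'y' -> {0,2}, take 2 (0->2 ok)
  t2 'x' -> {1,3}, take 1 (2->1 ok)
  t3 'x' -> {1,3}, take 1 (1->1 ok)
  t4 'y' -> {0,2}, take 0 (1->0 ok)
  t5 'y' -> {0,2}, take 0 (0->0 ok)
  t6 'y' -> {0,2}, take 2 (0->2 ok)
  t7 'y' -> {0,2}, take 2 (2->2 ok)
  t8 'x' -> {1,3}, take 3 (2->3 ok)
  t9 'y' -> {0,2}, take 0 (3->0 ok)
  t10 'y' -> {0,2}, take 2 (0->2 ok)
  t11 'x' -> {1,3}, take 1 (2->1 ok)
  t12 'y' -> {0,2}, take 0 (1->0 ok)
  t13 'y' -> {0,2}, take 2 (0->2 ok)
  t14 'x' -> {1,3}, take 3 (2->3 ok)
  t15 'y' -> {0,2}, take 0 (3->0 ok)
  t16 'y' -> {0,2}, take 2 (0->2 ok)
  t17 'x' -> {1,3}, take 3 (2->3 ok)
  t18 'y' -> {0,2}, take 0 (3->0 ok)
  t19 'y' -> {0,2}, take 2 (0->2 ok)
  t20 'x' -> {1,3}, take 3 (2->3 ok)
  t21 'x' -> {1,3}, take 1 (3->1 ok)
  t22 'y' -> {0,2}, take 2 (1->2 ok)
  t23 'x' -> {1,3}, take 3 (2->3 ok)
  t24 'x' -> {1,3}, take 1 (3->1 ok)
  t25 'y' -> {0,2}, take 2 (1->2 ok)

0,2,1,1,0,0,2,2,3,0,2,1,0,2,3,0,2,3,0,2,3,1,2,3,1,2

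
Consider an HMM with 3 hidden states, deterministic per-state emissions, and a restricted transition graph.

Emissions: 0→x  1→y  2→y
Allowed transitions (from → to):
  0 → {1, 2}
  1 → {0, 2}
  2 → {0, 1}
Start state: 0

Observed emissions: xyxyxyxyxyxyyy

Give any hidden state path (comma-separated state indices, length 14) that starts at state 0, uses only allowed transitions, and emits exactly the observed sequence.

  0: obs=x cand={0} pick 0 [start]
  1: obs=y cand={1,2} pick 2 [0->2 ok]
  2: obs=x cand={0} pick 0 [2->0 ok]
  3: obs=y cand={1,2} pick 2 [0->2 ok]
  4: obs=x cand={0} pick 0 [2->0 ok]
  5: obs=y cand={1,2} pick 2 [0->2 ok]
  6: obs=x cand={0} pick 0 [2->0 ok]
  7: obs=y cand={1,2} pick 2 [0->2 ok]
  8: obs=x cand={0} pick 0 [2->0 ok]
  9: obs=y cand={1,2} pick 2 [0->2 ok]
  10: obs=x cand={0} pick 0 [2->0 ok]
  11: obs=y cand={1,2} pick 1 [0->1 ok]
  12: obs=y cand={1,2} pick 2 [1->2 ok]
  13: obs=y cand={1,2} pick 1 [2->1 ok]

0,2,0,2,0,2,0,2,0,2,0,1,2,1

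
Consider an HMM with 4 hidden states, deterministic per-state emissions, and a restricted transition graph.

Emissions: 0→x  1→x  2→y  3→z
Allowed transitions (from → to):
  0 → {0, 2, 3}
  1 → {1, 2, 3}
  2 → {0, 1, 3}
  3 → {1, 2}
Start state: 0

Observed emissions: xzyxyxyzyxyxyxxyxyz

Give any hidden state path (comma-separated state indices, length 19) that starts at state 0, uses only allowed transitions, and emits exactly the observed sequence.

0,3,2,0,2,1,2,3,2,0,2,0,2,1,1,2,0,2,3

  [0] x  {0,1}  => 0  start
  [1] z  {3}  => 3  0->3 ok
  [2] y  {2}  => 2  3->2 ok
  [3] x  {0,1}  => 0  2->0 ok
  [4] y  {2}  => 2  0->2 ok
  [5] x  {0,1}  => 1  2->1 ok
  [6] y  {2}  => 2  1->2 ok
  [7] z  {3}  => 3  2->3 ok
  [8] y  {2}  => 2  3->2 ok
  [9] x  {0,1}  => 0  2->0 ok
  [10] y  {2}  => 2  0->2 ok
  [11] x  {0,1}  => 0  2->0 ok
  [12] y  {2}  => 2  0->2 ok
  [13] x  {0,1}  => 1  2->1 ok
  [14] x  {0,1}  => 1  1->1 ok
  [15] y  {2}  => 2  1->2 ok
  [16] x  {0,1}  => 0  2->0 ok
  [17] y  {2}  => 2  0->2 ok
  [18] z  {3}  => 3  2->3 ok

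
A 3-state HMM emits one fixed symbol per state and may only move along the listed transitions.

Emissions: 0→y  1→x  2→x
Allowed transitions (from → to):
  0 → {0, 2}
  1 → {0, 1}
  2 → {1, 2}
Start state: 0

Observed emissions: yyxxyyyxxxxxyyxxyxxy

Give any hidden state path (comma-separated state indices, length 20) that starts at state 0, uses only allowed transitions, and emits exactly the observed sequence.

  0: obs=y cand={0} pick 0 [start]
  1: obs=y cand={0} pick 0 [0->0 ok]
  2: obs=x cand={1,2} pick 2 [0->2 ok]
  3: obs=x cand={1,2} pick 1 [2->1 ok]
  4: obs=y cand={0} pick 0 [1->0 ok]
  5: obs=y cand={0} pick 0 [0->0 ok]
  6: obs=y cand={0} pick 0 [0->0 ok]
  7: obs=x cand={1,2} pick 2 [0->2 ok]
  8: obs=x cand={1,2} pick 2 [2->2 ok]
  9: obs=x cand={1,2} pick 2 [2->2 ok]
  10: obs=x cand={1,2} pick 1 [2->1 ok]
  11: obs=x cand={1,2} pick 1 [1->1 ok]
  12: obs=y cand={0} pick 0 [1->0 ok]
  13: obs=y cand={0} pick 0 [0->0 ok]
  14: obs=x cand={1,2} pick 2 [0->2 ok]
  15: obs=x cand={1,2} pick 1 [2->1 ok]
  16: obs=y cand={0} pick 0 [1->0 ok]
  17: obs=x cand={1,2} pick 2 [0->2 ok]
  18: obs=x cand={1,2} pick 1 [2->1 ok]
  19: obs=y cand={0} pick 0 [1->0 ok]

0,0,2,1,0,0,0,2,2,2,1,1,0,0,2,1,0,2,1,0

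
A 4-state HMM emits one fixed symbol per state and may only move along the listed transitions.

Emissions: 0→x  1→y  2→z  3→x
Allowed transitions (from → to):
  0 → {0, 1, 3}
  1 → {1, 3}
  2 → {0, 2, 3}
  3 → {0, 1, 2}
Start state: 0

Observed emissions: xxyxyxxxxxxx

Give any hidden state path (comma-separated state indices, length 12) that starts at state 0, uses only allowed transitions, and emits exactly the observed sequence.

0,3,1,3,1,3,0,3,0,3,0,3

  0: obs=x cand={0,3} pick 0 [start]
  1: obs=x cand={0,3} pick 3 [0->3 ok]
  2: obs=y cand={1} pick 1 [3->1 ok]
  3: obs=x cand={0,3} pick 3 [1->3 ok]
  4: obs=y cand={1} pick 1 [3->1 ok]
  5: obs=x cand={0,3} pick 3 [1->3 ok]
  6: obs=x cand={0,3} pick 0 [3->0 ok]
  7: obs=x cand={0,3} pick 3 [0->3 ok]
  8: obs=x cand={0,3} pick 0 [3->0 ok]
  9: obs=x cand={0,3} pick 3 [0->3 ok]
  10: obs=x cand={0,3} pick 0 [3->0 ok]
  11: obs=x cand={0,3} pick 3 [0->3 ok]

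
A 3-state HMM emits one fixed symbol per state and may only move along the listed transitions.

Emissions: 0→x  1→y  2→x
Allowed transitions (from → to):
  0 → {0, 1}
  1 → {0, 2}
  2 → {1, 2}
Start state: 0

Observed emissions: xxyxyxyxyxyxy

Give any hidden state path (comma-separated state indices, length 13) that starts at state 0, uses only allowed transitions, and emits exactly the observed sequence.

0,0,1,0,1,0,1,0,1,2,1,0,1

  t0 'x' -> {0,2}, take 0 (start)
  t1 'x' -> {0,2}, take 0 (0->0 ok)
  t2 'y' -> {1}, take 1 (0->1 ok)
  t3 'x' -> {0,2}, take 0 (1->0 ok)
  t4 'y' -> {1}, take 1 (0->1 ok)
  t5 'x' -> {0,2}, take 0 (1->0 ok)
  t6 'y' -> {1}, take 1 (0->1 ok)
  t7 'x' -> {0,2}, take 0 (1->0 ok)
  t8 'y' -> {1}, take 1 (0->1 ok)
  t9 'x' -> {0,2}, take 2 (1->2 ok)
  t10 'y' -> {1}, take 1 (2->1 ok)
  t11 'x' -> {0,2}, take 0 (1->0 ok)
  t12 'y' -> {1}, take 1 (0->1 ok)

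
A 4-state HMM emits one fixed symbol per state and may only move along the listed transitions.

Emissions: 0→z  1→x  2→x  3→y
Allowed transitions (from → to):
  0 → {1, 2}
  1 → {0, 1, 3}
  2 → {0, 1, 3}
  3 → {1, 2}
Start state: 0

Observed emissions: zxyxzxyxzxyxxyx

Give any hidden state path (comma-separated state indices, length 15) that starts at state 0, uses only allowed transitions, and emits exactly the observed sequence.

0,2,3,2,0,2,3,2,0,1,3,1,1,3,2

  0: obs=z cand={0} pick 0 [start]
  1: obs=x cand={1,2} pick 2 [0->2 ok]
  2: obs=y cand={3} pick 3 [2->3 ok]
  3: obs=x cand={1,2} pick 2 [3->2 ok]
  4: obs=z cand={0} pick 0 [2->0 ok]
  5: obs=x cand={1,2} pick 2 [0->2 ok]
  6: obs=y cand={3} pick 3 [2->3 ok]
  7: obs=x cand={1,2} pick 2 [3->2 ok]
  8: obs=z cand={0} pick 0 [2->0 ok]
  9: obs=x cand={1,2} pick 1 [0->1 ok]
  10: obs=y cand={3} pick 3 [1->3 ok]
  11: obs=x cand={1,2} pick 1 [3->1 ok]
  12: obs=x cand={1,2} pick 1 [1->1 ok]
  13: obs=y cand={3} pick 3 [1->3 ok]
  14: obs=x cand={1,2} pick 2 [3->2 ok]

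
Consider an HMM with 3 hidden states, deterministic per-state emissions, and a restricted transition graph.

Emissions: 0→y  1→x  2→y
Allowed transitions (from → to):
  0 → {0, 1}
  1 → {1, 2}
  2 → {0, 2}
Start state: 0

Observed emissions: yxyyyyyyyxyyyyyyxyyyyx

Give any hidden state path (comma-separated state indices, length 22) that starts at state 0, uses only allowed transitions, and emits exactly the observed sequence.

0,1,2,0,0,0,0,0,0,1,2,2,2,2,0,0,1,2,2,2,0,1

  [0] y  {0,2}  => 0  start
  [1] x  {1}  => 1  0->1 ok
  [2] y  {0,2}  => 2  1->2 ok
  [3] y  {0,2}  => 0  2->0 ok
  [4] y  {0,2}  => 0  0->0 ok
  [5] y  {0,2}  => 0  0->0 ok
  [6] y  {0,2}  => 0  0->0 ok
  [7] y  {0,2}  => 0  0->0 ok
  [8] y  {0,2}  => 0  0->0 ok
  [9] x  {1}  => 1  0->1 ok
  [10] y  {0,2}  => 2  1->2 ok
  [11] y  {0,2}  => 2  2->2 ok
  [12] y  {0,2}  => 2  2->2 ok
  [13] y  {0,2}  => 2  2->2 ok
  [14] y  {0,2}  => 0  2->0 ok
  [15] y  {0,2}  => 0  0->0 ok
  [16] x  {1}  => 1  0->1 ok
  [17] y  {0,2}  => 2  1->2 ok
  [18] y  {0,2}  => 2  2->2 ok
  [19] y  {0,2}  => 2  2->2 ok
  [20] y  {0,2}  => 0  2->0 ok
  [21] x  {1}  => 1  0->1 ok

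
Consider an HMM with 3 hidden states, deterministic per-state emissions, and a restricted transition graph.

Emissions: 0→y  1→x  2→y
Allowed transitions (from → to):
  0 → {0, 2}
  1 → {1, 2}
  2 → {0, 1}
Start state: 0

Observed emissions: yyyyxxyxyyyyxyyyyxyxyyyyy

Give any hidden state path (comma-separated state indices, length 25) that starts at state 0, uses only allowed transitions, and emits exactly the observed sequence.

0,2,0,2,1,1,2,1,2,0,0,2,1,2,0,0,2,1,2,1,2,0,2,0,0

  t0 'y' -> {0,2}, take 0 (start)
  t1 'y' -> {0,2}, take 2 (0->2 ok)
  t2 'y' -> {0,2}, take 0 (2->0 ok)
  t3 'y' -> {0,2}, take 2 (0->2 ok)
  t4 'x' -> {1}, take 1 (2->1 ok)
  t5 'x' -> {1}, take 1 (1->1 ok)
  t6 'y' -> {0,2}, take 2 (1->2 ok)
  t7 'x' -> {1}, take 1 (2->1 ok)
  t8 'y' -> {0,2}, take 2 (1->2 ok)
  t9 'y' -> {0,2}, take 0 (2->0 ok)
  t10 'y' -> {0,2}, take 0 (0->0 ok)
  t11 'y' -> {0,2}, take 2 (0->2 ok)
  t12 'x' -> {1}, take 1 (2->1 ok)
  t13 'y' -> {0,2}, take 2 (1->2 ok)
  t14 'y' -> {0,2}, take 0 (2->0 ok)
  t15 'y' -> {0,2}, take 0 (0->0 ok)
  t16 'y' -> {0,2}, take 2 (0->2 ok)
  t17 'x' -> {1}, take 1 (2->1 ok)
  t18 'y' -> {0,2}, take 2 (1->2 ok)
  t19 'x' -> {1}, take 1 (2->1 ok)
  t20 'y' -> {0,2}, take 2 (1->2 ok)
  t21 'y' -> {0,2}, take 0 (2->0 ok)
  t22 'y' -> {0,2}, take 2 (0->2 ok)
  t23 'y' -> {0,2}, take 0 (2->0 ok)
  t24 'y' -> {0,2}, take 0 (0->0 ok)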